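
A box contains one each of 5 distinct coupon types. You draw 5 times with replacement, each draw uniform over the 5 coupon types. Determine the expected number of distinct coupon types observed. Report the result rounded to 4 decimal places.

Let Xⱼ=1 if type j appears at least once. P(Xⱼ=1) = 1 − ((5−1)/5)^5 = 2101/3125.
E[#distinct] = 5·2101/3125 = 2101/625.
≈ 3.3616

3.3616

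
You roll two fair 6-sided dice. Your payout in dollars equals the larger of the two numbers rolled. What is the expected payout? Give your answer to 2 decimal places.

Distribution of the larger of the two numbers rolled: 1 w.p. 1/36, 2 w.p. 1/12, 3 w.p. 5/36, 4 w.p. 7/36, 5 w.p. 1/4, 6 w.p. 11/36
E[payout] = (1/36)·1 + (1/12)·2 + (5/36)·3 + (7/36)·4 + (1/4)·5 + (11/36)·6 = 161/36
≈ $4.47

$4.47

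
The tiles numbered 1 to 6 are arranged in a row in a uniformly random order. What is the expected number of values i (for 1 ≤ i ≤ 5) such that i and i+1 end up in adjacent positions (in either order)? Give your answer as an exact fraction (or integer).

For each i ∈ {1,…,5}, let Xᵢ = 1 if i and i+1 are adjacent. P(Xᵢ=1) = 2·(6−1)!/6! = 2/6.
By linearity, E[ΣXᵢ] = (5)·(2/6) = 5/3.

5/3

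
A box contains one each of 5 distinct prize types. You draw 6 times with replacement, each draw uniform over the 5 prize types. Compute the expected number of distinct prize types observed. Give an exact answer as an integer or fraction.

Let Xⱼ=1 if type j appears at least once. P(Xⱼ=1) = 1 − ((5−1)/5)^6 = 11529/15625.
E[#distinct] = 5·11529/15625 = 11529/3125.

11529/3125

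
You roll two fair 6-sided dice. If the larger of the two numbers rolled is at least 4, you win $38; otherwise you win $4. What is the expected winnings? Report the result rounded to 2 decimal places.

$29.50

E[payout] = (1/4)·4 + (3/4)·38 = 59/2
≈ $29.50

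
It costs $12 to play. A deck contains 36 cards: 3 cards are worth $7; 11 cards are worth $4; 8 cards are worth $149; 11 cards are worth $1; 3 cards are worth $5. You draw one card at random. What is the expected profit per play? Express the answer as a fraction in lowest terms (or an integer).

851/36 dollars

E[payout] = (3/36)·7 + (11/36)·4 + (8/36)·149 + (11/36)·1 + (3/36)·5 = 1283/36
Expected profit = 1283/36 − 12 = 851/36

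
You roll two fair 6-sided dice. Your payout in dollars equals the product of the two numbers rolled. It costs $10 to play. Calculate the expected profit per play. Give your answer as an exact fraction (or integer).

Distribution of the product of the two numbers rolled: 1 w.p. 1/36, 2 w.p. 1/18, 3 w.p. 1/18, 4 w.p. 1/12, 5 w.p. 1/18, 6 w.p. 1/9, …
E[payout] = (1/36)·1 + (1/18)·2 + (1/18)·3 + (1/12)·4 + (1/18)·5 + (1/9)·6 + (1/18)·8 + (1/36)·9 + (1/18)·10 + (1/9)·12 + (1/18)·15 + (1/36)·16 + (1/18)·18 + (1/18)·20 + (1/18)·24 + (1/36)·25 + (1/18)·30 + (1/36)·36 = 49/4
Expected profit = 49/4 − 10 = 9/4

9/4 dollars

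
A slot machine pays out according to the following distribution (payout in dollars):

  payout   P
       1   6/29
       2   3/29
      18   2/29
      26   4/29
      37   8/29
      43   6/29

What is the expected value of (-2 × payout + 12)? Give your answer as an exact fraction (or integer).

E[-2x+12] = (6/29)·10 + (3/29)·8 + (2/29)·(-24) + (4/29)·(-40) + (8/29)·(-62) + (6/29)·(-74)
     = -1064/29

-1064/29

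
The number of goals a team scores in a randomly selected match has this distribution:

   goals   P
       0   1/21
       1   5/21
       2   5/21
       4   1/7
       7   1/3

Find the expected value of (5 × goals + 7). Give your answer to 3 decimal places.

E[5x+7] = (1/21)·7 + (5/21)·12 + (5/21)·17 + (1/7)·27 + (1/3)·42
     = 527/21 ≈ 25.095

25.095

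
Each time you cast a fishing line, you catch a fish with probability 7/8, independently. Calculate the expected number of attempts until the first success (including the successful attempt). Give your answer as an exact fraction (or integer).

8/7

For a geometric distribution, E[trials] = 1/p = 1/(7/8) = 8/7.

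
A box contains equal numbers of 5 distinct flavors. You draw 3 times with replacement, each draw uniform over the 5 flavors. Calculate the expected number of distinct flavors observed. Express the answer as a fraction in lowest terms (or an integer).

Let Xⱼ=1 if type j appears at least once. P(Xⱼ=1) = 1 − ((5−1)/5)^3 = 61/125.
E[#distinct] = 5·61/125 = 61/25.

61/25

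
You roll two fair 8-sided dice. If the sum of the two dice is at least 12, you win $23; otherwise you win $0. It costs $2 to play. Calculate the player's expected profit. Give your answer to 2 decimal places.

E[payout] = (49/64)·0 + (15/64)·23 = 345/64
Expected profit = 345/64 − 2 = 217/64 ≈ $3.39

$3.39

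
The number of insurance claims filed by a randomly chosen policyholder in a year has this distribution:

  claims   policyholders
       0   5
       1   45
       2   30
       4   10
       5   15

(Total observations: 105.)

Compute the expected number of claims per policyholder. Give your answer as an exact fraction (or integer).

44/21

Total = 105, so P(claims=0) = 5/105, etc.
E[X] = (1/21)·0 + (3/7)·1 + (2/7)·2 + (2/21)·4 + (1/7)·5
     = 44/21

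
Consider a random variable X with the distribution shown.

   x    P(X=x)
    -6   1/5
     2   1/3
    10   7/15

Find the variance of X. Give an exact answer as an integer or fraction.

E[X] = (1/5)·(-6) + (1/3)·2 + (7/15)·10 = 62/15
E[X²] = (1/5)·36 + (1/3)·4 + (7/15)·100 = 276/5
Var(X) = 276/5 − (62/15)² = 8576/225

8576/225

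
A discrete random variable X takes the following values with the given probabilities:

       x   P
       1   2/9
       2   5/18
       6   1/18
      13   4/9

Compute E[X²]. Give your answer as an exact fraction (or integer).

706/9

E[X²] = (2/9)·1 + (5/18)·4 + (1/18)·36 + (4/9)·169
     = 706/9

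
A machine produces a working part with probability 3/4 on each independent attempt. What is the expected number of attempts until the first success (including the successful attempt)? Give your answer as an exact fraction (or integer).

4/3

For a geometric distribution, E[trials] = 1/p = 1/(3/4) = 4/3.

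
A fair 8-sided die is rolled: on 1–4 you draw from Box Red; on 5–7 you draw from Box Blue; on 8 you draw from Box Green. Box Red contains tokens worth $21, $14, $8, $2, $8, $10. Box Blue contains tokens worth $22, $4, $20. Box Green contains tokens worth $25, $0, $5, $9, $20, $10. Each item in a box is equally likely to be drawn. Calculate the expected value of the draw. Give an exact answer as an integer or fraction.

E[X | Box Red] = (21 + 14 + 8 + 2 + 8 + 10)/6 = 21/2
E[X | Box Blue] = (22 + 4 + 20)/3 = 46/3
E[X | Box Green] = (25 + 0 + 5 + 9 + 20 + 10)/6 = 23/2
E[X] = (1/2)·21/2 + (3/8)·46/3 + (1/8)·23/2 = 199/16

199/16 dollars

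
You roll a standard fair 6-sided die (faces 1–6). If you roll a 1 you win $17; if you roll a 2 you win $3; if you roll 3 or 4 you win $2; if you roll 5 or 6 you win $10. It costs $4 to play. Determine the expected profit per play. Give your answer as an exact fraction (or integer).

10/3 dollars

E[payout] = (1/3)·2 + (1/6)·3 + (1/3)·10 + (1/6)·17 = 22/3
Expected profit = 22/3 − 4 = 10/3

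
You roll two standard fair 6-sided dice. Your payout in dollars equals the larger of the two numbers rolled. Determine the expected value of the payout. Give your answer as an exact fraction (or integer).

161/36 dollars

Distribution of the larger of the two numbers rolled: 1 w.p. 1/36, 2 w.p. 1/12, 3 w.p. 5/36, 4 w.p. 7/36, 5 w.p. 1/4, 6 w.p. 11/36
E[payout] = (1/36)·1 + (1/12)·2 + (5/36)·3 + (7/36)·4 + (1/4)·5 + (11/36)·6 = 161/36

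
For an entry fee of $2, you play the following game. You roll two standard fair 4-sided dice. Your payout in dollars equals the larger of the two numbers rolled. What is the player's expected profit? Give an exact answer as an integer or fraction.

Distribution of the larger of the two numbers rolled: 1 w.p. 1/16, 2 w.p. 3/16, 3 w.p. 5/16, 4 w.p. 7/16
E[payout] = (1/16)·1 + (3/16)·2 + (5/16)·3 + (7/16)·4 = 25/8
Expected profit = 25/8 − 2 = 9/8

9/8 dollars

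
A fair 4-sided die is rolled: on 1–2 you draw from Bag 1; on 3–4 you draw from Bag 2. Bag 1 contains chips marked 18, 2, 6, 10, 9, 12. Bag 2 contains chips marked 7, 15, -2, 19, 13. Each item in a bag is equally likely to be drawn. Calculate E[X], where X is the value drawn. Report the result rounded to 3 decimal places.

9.950

E[X | Bag 1] = (18 + 2 + 6 + 10 + 9 + 12)/6 = 19/2
E[X | Bag 2] = (7 + 15 − 2 + 19 + 13)/5 = 52/5
E[X] = (1/2)·19/2 + (1/2)·52/5 = 199/20 ≈ 9.950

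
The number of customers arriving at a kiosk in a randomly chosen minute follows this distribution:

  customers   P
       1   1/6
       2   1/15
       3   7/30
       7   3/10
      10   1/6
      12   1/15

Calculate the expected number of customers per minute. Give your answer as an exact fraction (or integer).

E[X] = (1/6)·1 + (1/15)·2 + (7/30)·3 + (3/10)·7 + (1/6)·10 + (1/15)·12
     = 167/30

167/30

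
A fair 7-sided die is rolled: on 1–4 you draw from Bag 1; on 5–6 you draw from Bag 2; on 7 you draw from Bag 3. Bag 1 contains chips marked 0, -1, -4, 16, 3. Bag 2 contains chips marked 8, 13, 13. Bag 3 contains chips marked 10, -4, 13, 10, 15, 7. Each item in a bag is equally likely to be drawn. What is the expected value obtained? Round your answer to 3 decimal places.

E[X | Bag 1] = (0 − 1 − 4 + 16 + 3)/5 = 14/5
E[X | Bag 2] = (8 + 13 + 13)/3 = 34/3
E[X | Bag 3] = (10 − 4 + 13 + 10 + 15 + 7)/6 = 17/2
E[X] = (4/7)·14/5 + (2/7)·34/3 + (1/7)·17/2 = 1271/210 ≈ 6.052

6.052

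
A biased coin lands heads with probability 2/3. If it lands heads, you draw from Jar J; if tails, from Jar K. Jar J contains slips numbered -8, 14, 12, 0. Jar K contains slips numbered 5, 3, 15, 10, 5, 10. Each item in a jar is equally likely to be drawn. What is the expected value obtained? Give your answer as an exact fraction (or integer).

17/3

E[X | Jar J] = (-8 + 14 + 12 + 0)/4 = 9/2
E[X | Jar K] = (5 + 3 + 15 + 10 + 5 + 10)/6 = 8
E[X] = (2/3)·9/2 + (1/3)·8 = 17/3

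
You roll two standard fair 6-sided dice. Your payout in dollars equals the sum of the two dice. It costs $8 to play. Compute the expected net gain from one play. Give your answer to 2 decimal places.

Distribution of the sum of the two dice: 2 w.p. 1/36, 3 w.p. 1/18, 4 w.p. 1/12, 5 w.p. 1/9, 6 w.p. 5/36, 7 w.p. 1/6, …
E[payout] = (1/36)·2 + (1/18)·3 + (1/12)·4 + (1/9)·5 + (5/36)·6 + (1/6)·7 + (5/36)·8 + (1/9)·9 + (1/12)·10 + (1/18)·11 + (1/36)·12 = 7
Expected profit = 7 − 8 = -1 ≈ -$1.00

-$1.00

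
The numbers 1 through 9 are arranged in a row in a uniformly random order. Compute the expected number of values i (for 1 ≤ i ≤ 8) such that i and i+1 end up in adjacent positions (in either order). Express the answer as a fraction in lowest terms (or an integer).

For each i ∈ {1,…,8}, let Xᵢ = 1 if i and i+1 are adjacent. P(Xᵢ=1) = 2·(9−1)!/9! = 2/9.
By linearity, E[ΣXᵢ] = (8)·(2/9) = 16/9.

16/9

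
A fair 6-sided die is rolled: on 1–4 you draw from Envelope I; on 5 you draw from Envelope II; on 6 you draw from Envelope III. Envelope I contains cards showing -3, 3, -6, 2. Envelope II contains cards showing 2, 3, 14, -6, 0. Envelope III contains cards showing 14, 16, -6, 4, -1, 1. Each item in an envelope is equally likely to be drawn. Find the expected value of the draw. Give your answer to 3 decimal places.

0.544

E[X | Envelope I] = (-3 + 3 − 6 + 2)/4 = -1
E[X | Envelope II] = (2 + 3 + 14 − 6 + 0)/5 = 13/5
E[X | Envelope III] = (14 + 16 − 6 + 4 − 1 + 1)/6 = 14/3
E[X] = (2/3)·(-1) + (1/6)·13/5 + (1/6)·14/3 = 49/90 ≈ 0.544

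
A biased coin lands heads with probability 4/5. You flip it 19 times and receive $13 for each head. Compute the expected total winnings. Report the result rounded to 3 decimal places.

E[#heads] = 19·4/5 = 76/5 (linearity over flips).
E[winnings] = 13·76/5 = 988/5.
≈ 197.600

$197.600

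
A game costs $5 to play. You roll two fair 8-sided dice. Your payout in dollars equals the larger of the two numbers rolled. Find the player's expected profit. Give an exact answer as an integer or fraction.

Distribution of the larger of the two numbers rolled: 1 w.p. 1/64, 2 w.p. 3/64, 3 w.p. 5/64, 4 w.p. 7/64, 5 w.p. 9/64, 6 w.p. 11/64, …
E[payout] = (1/64)·1 + (3/64)·2 + (5/64)·3 + (7/64)·4 + (9/64)·5 + (11/64)·6 + (13/64)·7 + (15/64)·8 = 93/16
Expected profit = 93/16 − 5 = 13/16

13/16 dollars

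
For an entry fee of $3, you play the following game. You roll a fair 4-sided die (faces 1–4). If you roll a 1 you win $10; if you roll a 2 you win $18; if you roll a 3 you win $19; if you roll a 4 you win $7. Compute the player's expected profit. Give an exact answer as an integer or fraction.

E[payout] = (1/4)·7 + (1/4)·10 + (1/4)·18 + (1/4)·19 = 27/2
Expected profit = 27/2 − 3 = 21/2

21/2 dollars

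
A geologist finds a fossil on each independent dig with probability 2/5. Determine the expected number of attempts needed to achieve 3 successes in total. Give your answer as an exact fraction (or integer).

By linearity (sum of 3 independent geometric waits), E[trials] = 3/p = 3/(2/5) = 15/2.

15/2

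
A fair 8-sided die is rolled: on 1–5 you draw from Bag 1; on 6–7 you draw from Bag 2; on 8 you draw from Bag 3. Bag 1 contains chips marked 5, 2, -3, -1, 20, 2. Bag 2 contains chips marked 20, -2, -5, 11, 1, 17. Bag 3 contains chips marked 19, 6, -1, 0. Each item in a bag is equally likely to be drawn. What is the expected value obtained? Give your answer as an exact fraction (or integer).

245/48

E[X | Bag 1] = (5 + 2 − 3 − 1 + 20 + 2)/6 = 25/6
E[X | Bag 2] = (20 − 2 − 5 + 11 + 1 + 17)/6 = 7
E[X | Bag 3] = (19 + 6 − 1 + 0)/4 = 6
E[X] = (5/8)·25/6 + (1/4)·7 + (1/8)·6 = 245/48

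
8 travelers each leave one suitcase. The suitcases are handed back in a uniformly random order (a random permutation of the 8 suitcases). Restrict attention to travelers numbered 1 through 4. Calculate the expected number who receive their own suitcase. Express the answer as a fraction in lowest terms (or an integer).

Let Xᵢ = 1 if person i gets their own suitcase. For each i, P(Xᵢ=1) = 1/8.
By linearity of expectation, E[X₁+…+X_4] = 4·(1/8) = 1/2.

1/2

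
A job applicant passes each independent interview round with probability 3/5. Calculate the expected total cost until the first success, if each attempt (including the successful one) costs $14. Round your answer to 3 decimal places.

$23.333

E[#attempts] = 1/p = 5/3; E[cost] = 14·5/3 = 70/3.
≈ 23.333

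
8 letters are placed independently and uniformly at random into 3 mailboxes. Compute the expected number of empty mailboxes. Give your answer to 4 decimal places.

Let Xⱼ=1 if mailbox j is empty. P(Xⱼ=1) = ((3-1)/3)^8 = 256/6561.
By linearity, E[#empty] = 3·256/6561 = 256/2187.
≈ 0.1171

0.1171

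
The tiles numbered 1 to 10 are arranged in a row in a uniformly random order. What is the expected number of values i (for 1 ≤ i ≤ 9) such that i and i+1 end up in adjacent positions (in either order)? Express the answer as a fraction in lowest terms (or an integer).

For each i ∈ {1,…,9}, let Xᵢ = 1 if i and i+1 are adjacent. P(Xᵢ=1) = 2·(10−1)!/10! = 2/10.
By linearity, E[ΣXᵢ] = (9)·(2/10) = 9/5.

9/5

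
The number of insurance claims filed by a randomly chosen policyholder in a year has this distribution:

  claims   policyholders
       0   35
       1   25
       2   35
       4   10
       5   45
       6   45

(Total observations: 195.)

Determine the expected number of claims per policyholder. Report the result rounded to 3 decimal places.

Total = 195, so P(claims=0) = 35/195, etc.
E[X] = (7/39)·0 + (5/39)·1 + (7/39)·2 + (2/39)·4 + (3/13)·5 + (3/13)·6
     = 42/13 ≈ 3.231

3.231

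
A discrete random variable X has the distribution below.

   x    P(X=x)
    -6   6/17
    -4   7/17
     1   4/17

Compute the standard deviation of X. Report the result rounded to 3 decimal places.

2.659

E[X] = -60/17, E[X²] = 332/17
Var(X) = E[X²] − (E[X])² = 332/17 − 3600/289 = 2044/289
SD(X) = √(2044/289) ≈ 2.659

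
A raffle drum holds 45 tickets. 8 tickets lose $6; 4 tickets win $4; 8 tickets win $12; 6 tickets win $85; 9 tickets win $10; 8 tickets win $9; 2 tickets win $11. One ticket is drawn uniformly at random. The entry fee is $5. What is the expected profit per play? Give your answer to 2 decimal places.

E[payout] = (8/45)·(-6) + (4/45)·4 + (8/45)·12 + (6/45)·85 + (9/45)·10 + (8/45)·9 + (2/45)·11 = 758/45
Expected profit = 758/45 − 5 = 533/45 ≈ $11.84

$11.84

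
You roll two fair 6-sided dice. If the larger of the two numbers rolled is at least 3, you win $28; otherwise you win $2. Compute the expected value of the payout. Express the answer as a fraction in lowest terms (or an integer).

E[payout] = (1/9)·2 + (8/9)·28 = 226/9

226/9 dollars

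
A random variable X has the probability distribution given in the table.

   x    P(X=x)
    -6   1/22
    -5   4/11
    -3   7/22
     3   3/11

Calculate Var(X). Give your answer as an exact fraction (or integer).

5365/484

E[X] = (1/22)·(-6) + (4/11)·(-5) + (7/22)·(-3) + (3/11)·3 = -49/22
E[X²] = (1/22)·36 + (4/11)·25 + (7/22)·9 + (3/11)·9 = 353/22
Var(X) = 353/22 − (-49/22)² = 5365/484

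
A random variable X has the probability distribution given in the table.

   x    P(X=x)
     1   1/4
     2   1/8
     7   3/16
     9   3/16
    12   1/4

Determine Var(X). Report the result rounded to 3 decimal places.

18.875

E[X] = (1/4)·1 + (1/8)·2 + (3/16)·7 + (3/16)·9 + (1/4)·12 = 13/2
E[X²] = (1/4)·1 + (1/8)·4 + (3/16)·49 + (3/16)·81 + (1/4)·144 = 489/8
Var(X) = 489/8 − (13/2)² = 151/8 ≈ 18.875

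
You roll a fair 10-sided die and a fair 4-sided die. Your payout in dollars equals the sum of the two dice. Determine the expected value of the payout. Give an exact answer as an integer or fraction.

$8

Distribution of the sum of the two dice: 2 w.p. 1/40, 3 w.p. 1/20, 4 w.p. 3/40, 5 w.p. 1/10, 6 w.p. 1/10, 7 w.p. 1/10, …
E[payout] = (1/40)·2 + (1/20)·3 + (3/40)·4 + (1/10)·5 + (1/10)·6 + (1/10)·7 + (1/10)·8 + (1/10)·9 + (1/10)·10 + (1/10)·11 + (3/40)·12 + (1/20)·13 + (1/40)·14 = 8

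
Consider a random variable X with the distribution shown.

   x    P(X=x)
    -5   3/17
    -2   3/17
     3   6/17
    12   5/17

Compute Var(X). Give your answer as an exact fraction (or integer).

E[X] = (3/17)·(-5) + (3/17)·(-2) + (6/17)·3 + (5/17)·12 = 57/17
E[X²] = (3/17)·25 + (3/17)·4 + (6/17)·9 + (5/17)·144 = 861/17
Var(X) = 861/17 − (57/17)² = 11388/289

11388/289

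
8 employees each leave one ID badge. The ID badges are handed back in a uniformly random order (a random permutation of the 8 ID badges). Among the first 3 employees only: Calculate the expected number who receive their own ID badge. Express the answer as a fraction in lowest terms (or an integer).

3/8

Let Xᵢ = 1 if person i gets their own ID badge. For each i, P(Xᵢ=1) = 1/8.
By linearity of expectation, E[X₁+…+X_3] = 3·(1/8) = 3/8.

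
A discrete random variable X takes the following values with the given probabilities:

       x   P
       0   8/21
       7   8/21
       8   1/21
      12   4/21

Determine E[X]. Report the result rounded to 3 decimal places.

5.333

E[X] = (8/21)·0 + (8/21)·7 + (1/21)·8 + (4/21)·12
     = 16/3 ≈ 5.333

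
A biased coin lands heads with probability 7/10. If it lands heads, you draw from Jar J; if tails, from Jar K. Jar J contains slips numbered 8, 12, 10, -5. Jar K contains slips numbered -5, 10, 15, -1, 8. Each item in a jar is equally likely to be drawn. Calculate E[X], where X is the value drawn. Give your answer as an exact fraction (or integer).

1199/200

E[X | Jar J] = (8 + 12 + 10 − 5)/4 = 25/4
E[X | Jar K] = (-5 + 10 + 15 − 1 + 8)/5 = 27/5
E[X] = (7/10)·25/4 + (3/10)·27/5 = 1199/200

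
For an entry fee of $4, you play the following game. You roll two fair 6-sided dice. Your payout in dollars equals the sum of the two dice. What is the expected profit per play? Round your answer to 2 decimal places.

Distribution of the sum of the two dice: 2 w.p. 1/36, 3 w.p. 1/18, 4 w.p. 1/12, 5 w.p. 1/9, 6 w.p. 5/36, 7 w.p. 1/6, …
E[payout] = (1/36)·2 + (1/18)·3 + (1/12)·4 + (1/9)·5 + (5/36)·6 + (1/6)·7 + (5/36)·8 + (1/9)·9 + (1/12)·10 + (1/18)·11 + (1/36)·12 = 7
Expected profit = 7 − 4 = 3 ≈ $3.00

$3.00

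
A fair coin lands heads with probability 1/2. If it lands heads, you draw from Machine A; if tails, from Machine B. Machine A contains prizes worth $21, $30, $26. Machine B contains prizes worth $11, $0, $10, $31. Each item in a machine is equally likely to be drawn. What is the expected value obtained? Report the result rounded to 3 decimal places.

E[X | Machine A] = (21 + 30 + 26)/3 = 77/3
E[X | Machine B] = (11 + 0 + 10 + 31)/4 = 13
E[X] = (1/2)·77/3 + (1/2)·13 = 58/3 ≈ 19.333

$19.333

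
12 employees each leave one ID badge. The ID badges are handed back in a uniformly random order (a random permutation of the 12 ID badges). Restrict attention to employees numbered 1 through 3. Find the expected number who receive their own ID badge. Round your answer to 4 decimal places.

Let Xᵢ = 1 if person i gets their own ID badge. For each i, P(Xᵢ=1) = 1/12.
By linearity of expectation, E[X₁+…+X_3] = 3·(1/12) = 1/4.
≈ 0.2500

0.2500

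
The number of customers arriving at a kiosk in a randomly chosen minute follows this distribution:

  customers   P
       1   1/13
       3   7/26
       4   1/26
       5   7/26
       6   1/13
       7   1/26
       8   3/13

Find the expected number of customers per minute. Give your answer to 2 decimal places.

4.96

E[X] = (1/13)·1 + (7/26)·3 + (1/26)·4 + (7/26)·5 + (1/13)·6 + (1/26)·7 + (3/13)·8
     = 129/26 ≈ 4.96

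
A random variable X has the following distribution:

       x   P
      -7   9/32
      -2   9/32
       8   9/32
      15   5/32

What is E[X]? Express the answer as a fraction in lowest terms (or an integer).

E[X] = (9/32)·(-7) + (9/32)·(-2) + (9/32)·8 + (5/32)·15
     = 33/16

33/16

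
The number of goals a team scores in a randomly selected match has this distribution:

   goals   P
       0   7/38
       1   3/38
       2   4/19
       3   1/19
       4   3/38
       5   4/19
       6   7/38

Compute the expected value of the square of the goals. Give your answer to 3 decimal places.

E[X²] = (7/38)·0 + (3/38)·1 + (4/19)·4 + (1/19)·9 + (3/38)·16 + (4/19)·25 + (7/38)·36
     = 553/38 ≈ 14.553

14.553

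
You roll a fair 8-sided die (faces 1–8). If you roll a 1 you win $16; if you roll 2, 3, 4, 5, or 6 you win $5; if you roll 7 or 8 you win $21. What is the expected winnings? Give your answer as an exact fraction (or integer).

83/8 dollars

E[payout] = (5/8)·5 + (1/8)·16 + (1/4)·21 = 83/8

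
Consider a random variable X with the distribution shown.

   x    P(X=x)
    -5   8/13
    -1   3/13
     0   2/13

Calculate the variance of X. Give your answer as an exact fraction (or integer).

790/169

E[X] = (8/13)·(-5) + (3/13)·(-1) + (2/13)·0 = -43/13
E[X²] = (8/13)·25 + (3/13)·1 + (2/13)·0 = 203/13
Var(X) = 203/13 − (-43/13)² = 790/169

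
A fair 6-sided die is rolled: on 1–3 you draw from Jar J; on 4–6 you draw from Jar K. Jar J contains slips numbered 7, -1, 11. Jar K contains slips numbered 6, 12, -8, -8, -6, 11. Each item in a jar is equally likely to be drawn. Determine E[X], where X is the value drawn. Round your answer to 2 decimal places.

3.42

E[X | Jar J] = (7 − 1 + 11)/3 = 17/3
E[X | Jar K] = (6 + 12 − 8 − 8 − 6 + 11)/6 = 7/6
E[X] = (1/2)·17/3 + (1/2)·7/6 = 41/12 ≈ 3.42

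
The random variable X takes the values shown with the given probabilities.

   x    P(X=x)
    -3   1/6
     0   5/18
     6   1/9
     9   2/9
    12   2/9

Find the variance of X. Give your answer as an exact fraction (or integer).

E[X] = (1/6)·(-3) + (5/18)·0 + (1/9)·6 + (2/9)·9 + (2/9)·12 = 29/6
E[X²] = (1/6)·9 + (5/18)·0 + (1/9)·36 + (2/9)·81 + (2/9)·144 = 111/2
Var(X) = 111/2 − (29/6)² = 1157/36

1157/36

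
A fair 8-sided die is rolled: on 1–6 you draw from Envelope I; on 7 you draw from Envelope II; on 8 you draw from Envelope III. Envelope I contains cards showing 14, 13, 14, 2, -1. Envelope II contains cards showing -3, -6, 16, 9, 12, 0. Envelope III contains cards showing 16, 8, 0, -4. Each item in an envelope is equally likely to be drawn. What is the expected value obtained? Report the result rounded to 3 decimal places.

E[X | Envelope I] = (14 + 13 + 14 + 2 − 1)/5 = 42/5
E[X | Envelope II] = (-3 − 6 + 16 + 9 + 12 + 0)/6 = 14/3
E[X | Envelope III] = (16 + 8 + 0 − 4)/4 = 5
E[X] = (3/4)·42/5 + (1/8)·14/3 + (1/8)·5 = 901/120 ≈ 7.508

7.508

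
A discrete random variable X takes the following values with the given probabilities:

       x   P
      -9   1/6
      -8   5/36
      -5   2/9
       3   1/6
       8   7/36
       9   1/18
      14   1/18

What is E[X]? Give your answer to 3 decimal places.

E[X] = (1/6)·(-9) + (5/36)·(-8) + (2/9)·(-5) + (1/6)·3 + (7/36)·8 + (1/18)·9 + (1/18)·14
     = -7/18 ≈ -0.389

-0.389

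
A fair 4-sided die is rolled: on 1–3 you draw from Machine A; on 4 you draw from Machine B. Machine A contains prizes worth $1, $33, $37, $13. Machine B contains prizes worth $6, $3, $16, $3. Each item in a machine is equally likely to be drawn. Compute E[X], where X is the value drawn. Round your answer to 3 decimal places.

$17.500

E[X | Machine A] = (1 + 33 + 37 + 13)/4 = 21
E[X | Machine B] = (6 + 3 + 16 + 3)/4 = 7
E[X] = (3/4)·21 + (1/4)·7 = 35/2 ≈ 17.500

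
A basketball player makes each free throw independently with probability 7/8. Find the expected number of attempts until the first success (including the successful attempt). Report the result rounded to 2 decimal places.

For a geometric distribution, E[trials] = 1/p = 1/(7/8) = 8/7.
≈ 1.14

1.14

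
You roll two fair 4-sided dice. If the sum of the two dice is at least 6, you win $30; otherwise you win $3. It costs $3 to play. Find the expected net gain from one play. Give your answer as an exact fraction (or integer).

81/8 dollars

E[payout] = (5/8)·3 + (3/8)·30 = 105/8
Expected profit = 105/8 − 3 = 81/8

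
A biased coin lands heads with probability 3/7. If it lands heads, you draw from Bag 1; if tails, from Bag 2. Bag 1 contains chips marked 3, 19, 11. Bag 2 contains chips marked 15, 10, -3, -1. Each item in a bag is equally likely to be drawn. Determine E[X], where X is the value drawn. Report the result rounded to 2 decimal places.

7.71

E[X | Bag 1] = (3 + 19 + 11)/3 = 11
E[X | Bag 2] = (15 + 10 − 3 − 1)/4 = 21/4
E[X] = (3/7)·11 + (4/7)·21/4 = 54/7 ≈ 7.71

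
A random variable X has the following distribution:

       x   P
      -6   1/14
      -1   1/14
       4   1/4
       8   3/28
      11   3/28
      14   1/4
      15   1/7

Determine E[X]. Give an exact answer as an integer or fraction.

229/28

E[X] = (1/14)·(-6) + (1/14)·(-1) + (1/4)·4 + (3/28)·8 + (3/28)·11 + (1/4)·14 + (1/7)·15
     = 229/28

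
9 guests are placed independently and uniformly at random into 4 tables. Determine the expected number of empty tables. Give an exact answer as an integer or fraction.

19683/65536

Let Xⱼ=1 if table j is empty. P(Xⱼ=1) = ((4-1)/4)^9 = 19683/262144.
By linearity, E[#empty] = 4·19683/262144 = 19683/65536.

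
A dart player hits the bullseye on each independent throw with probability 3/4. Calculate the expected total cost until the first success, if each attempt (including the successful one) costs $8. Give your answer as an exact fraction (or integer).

32/3 dollars

E[#attempts] = 1/p = 4/3; E[cost] = 8·4/3 = 32/3.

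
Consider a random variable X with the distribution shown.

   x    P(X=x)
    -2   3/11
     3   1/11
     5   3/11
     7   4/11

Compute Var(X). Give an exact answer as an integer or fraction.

1612/121

E[X] = (3/11)·(-2) + (1/11)·3 + (3/11)·5 + (4/11)·7 = 40/11
E[X²] = (3/11)·4 + (1/11)·9 + (3/11)·25 + (4/11)·49 = 292/11
Var(X) = 292/11 − (40/11)² = 1612/121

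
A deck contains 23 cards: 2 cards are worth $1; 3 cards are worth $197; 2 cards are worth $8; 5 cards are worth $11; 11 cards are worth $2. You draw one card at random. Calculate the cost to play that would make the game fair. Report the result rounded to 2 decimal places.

E[payout] = (2/23)·1 + (3/23)·197 + (2/23)·8 + (5/23)·11 + (11/23)·2 = 686/23
Fair fee = E[payout] = 686/23 ≈ $29.83

$29.83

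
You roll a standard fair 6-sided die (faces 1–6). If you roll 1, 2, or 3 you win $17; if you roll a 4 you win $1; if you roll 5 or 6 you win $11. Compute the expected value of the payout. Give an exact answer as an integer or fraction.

E[payout] = (1/6)·1 + (1/3)·11 + (1/2)·17 = 37/3

37/3 dollars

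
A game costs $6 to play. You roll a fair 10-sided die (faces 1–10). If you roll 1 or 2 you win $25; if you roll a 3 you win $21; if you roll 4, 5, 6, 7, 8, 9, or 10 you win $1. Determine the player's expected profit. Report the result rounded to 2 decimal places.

$1.80

E[payout] = (7/10)·1 + (1/10)·21 + (1/5)·25 = 39/5
Expected profit = 39/5 − 6 = 9/5 ≈ $1.80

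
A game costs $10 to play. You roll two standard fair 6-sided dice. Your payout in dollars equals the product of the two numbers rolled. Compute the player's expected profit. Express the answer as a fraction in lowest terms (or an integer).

9/4 dollars

Distribution of the product of the two numbers rolled: 1 w.p. 1/36, 2 w.p. 1/18, 3 w.p. 1/18, 4 w.p. 1/12, 5 w.p. 1/18, 6 w.p. 1/9, …
E[payout] = (1/36)·1 + (1/18)·2 + (1/18)·3 + (1/12)·4 + (1/18)·5 + (1/9)·6 + (1/18)·8 + (1/36)·9 + (1/18)·10 + (1/9)·12 + (1/18)·15 + (1/36)·16 + (1/18)·18 + (1/18)·20 + (1/18)·24 + (1/36)·25 + (1/18)·30 + (1/36)·36 = 49/4
Expected profit = 49/4 − 10 = 9/4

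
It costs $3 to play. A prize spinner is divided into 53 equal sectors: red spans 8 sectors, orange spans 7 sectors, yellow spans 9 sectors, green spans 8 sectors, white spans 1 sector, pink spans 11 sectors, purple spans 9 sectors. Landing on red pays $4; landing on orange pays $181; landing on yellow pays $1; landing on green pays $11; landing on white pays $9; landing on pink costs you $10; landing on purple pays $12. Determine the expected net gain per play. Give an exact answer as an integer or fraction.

1244/53 dollars

E[payout] = (8/53)·4 + (7/53)·181 + (9/53)·1 + (8/53)·11 + (1/53)·9 + (11/53)·(-10) + (9/53)·12 = 1403/53
Expected profit = 1403/53 − 3 = 1244/53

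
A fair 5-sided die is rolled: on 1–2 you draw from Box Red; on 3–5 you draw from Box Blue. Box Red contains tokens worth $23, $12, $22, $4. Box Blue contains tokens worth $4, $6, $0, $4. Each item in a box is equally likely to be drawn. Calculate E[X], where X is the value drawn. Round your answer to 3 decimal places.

$8.200

E[X | Box Red] = (23 + 12 + 22 + 4)/4 = 61/4
E[X | Box Blue] = (4 + 6 + 0 + 4)/4 = 7/2
E[X] = (2/5)·61/4 + (3/5)·7/2 = 41/5 ≈ 8.200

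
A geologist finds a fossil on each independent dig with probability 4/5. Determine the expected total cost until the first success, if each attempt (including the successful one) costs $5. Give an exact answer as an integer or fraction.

25/4 dollars

E[#attempts] = 1/p = 5/4; E[cost] = 5·5/4 = 25/4.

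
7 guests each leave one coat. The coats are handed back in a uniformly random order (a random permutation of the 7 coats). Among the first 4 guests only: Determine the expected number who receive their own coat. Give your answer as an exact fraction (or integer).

Let Xᵢ = 1 if person i gets their own coat. For each i, P(Xᵢ=1) = 1/7.
By linearity of expectation, E[X₁+…+X_4] = 4·(1/7) = 4/7.

4/7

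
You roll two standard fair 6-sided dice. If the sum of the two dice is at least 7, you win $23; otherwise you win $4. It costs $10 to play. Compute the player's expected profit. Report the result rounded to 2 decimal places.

$5.08

E[payout] = (5/12)·4 + (7/12)·23 = 181/12
Expected profit = 181/12 − 10 = 61/12 ≈ $5.08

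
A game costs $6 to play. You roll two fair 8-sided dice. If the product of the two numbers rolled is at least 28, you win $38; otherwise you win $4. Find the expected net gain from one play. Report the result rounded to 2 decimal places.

E[payout] = (45/64)·4 + (19/64)·38 = 451/32
Expected profit = 451/32 − 6 = 259/32 ≈ $8.09

$8.09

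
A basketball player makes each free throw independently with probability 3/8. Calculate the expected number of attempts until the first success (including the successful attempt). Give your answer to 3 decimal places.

For a geometric distribution, E[trials] = 1/p = 1/(3/8) = 8/3.
≈ 2.667

2.667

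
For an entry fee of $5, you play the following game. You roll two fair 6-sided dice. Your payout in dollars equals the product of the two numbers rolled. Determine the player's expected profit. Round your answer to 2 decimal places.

$7.25

Distribution of the product of the two numbers rolled: 1 w.p. 1/36, 2 w.p. 1/18, 3 w.p. 1/18, 4 w.p. 1/12, 5 w.p. 1/18, 6 w.p. 1/9, …
E[payout] = (1/36)·1 + (1/18)·2 + (1/18)·3 + (1/12)·4 + (1/18)·5 + (1/9)·6 + (1/18)·8 + (1/36)·9 + (1/18)·10 + (1/9)·12 + (1/18)·15 + (1/36)·16 + (1/18)·18 + (1/18)·20 + (1/18)·24 + (1/36)·25 + (1/18)·30 + (1/36)·36 = 49/4
Expected profit = 49/4 − 5 = 29/4 ≈ $7.25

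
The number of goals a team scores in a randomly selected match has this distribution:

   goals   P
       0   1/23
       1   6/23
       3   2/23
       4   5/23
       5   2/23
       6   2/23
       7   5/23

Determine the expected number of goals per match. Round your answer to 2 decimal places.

3.87

E[X] = (1/23)·0 + (6/23)·1 + (2/23)·3 + (5/23)·4 + (2/23)·5 + (2/23)·6 + (5/23)·7
     = 89/23 ≈ 3.87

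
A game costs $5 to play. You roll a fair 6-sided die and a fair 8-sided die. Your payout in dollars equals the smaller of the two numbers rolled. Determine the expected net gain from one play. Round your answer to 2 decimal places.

Distribution of the smaller of the two numbers rolled: 1 w.p. 13/48, 2 w.p. 11/48, 3 w.p. 3/16, 4 w.p. 7/48, 5 w.p. 5/48, 6 w.p. 1/16
E[payout] = (13/48)·1 + (11/48)·2 + (3/16)·3 + (7/48)·4 + (5/48)·5 + (1/16)·6 = 133/48
Expected profit = 133/48 − 5 = -107/48 ≈ -$2.23

-$2.23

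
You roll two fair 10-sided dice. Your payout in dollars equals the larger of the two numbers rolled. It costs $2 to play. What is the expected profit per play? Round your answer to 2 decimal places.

Distribution of the larger of the two numbers rolled: 1 w.p. 1/100, 2 w.p. 3/100, 3 w.p. 1/20, 4 w.p. 7/100, 5 w.p. 9/100, 6 w.p. 11/100, …
E[payout] = (1/100)·1 + (3/100)·2 + (1/20)·3 + (7/100)·4 + (9/100)·5 + (11/100)·6 + (13/100)·7 + (3/20)·8 + (17/100)·9 + (19/100)·10 = 143/20
Expected profit = 143/20 − 2 = 103/20 ≈ $5.15

$5.15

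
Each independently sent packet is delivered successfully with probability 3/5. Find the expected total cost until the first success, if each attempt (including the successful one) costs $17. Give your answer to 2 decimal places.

E[#attempts] = 1/p = 5/3; E[cost] = 17·5/3 = 85/3.
≈ 28.33

$28.33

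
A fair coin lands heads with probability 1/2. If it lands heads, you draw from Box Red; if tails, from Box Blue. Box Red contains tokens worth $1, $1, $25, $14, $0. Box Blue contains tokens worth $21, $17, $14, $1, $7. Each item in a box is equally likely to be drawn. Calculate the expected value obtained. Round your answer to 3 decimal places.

E[X | Box Red] = (1 + 1 + 25 + 14 + 0)/5 = 41/5
E[X | Box Blue] = (21 + 17 + 14 + 1 + 7)/5 = 12
E[X] = (1/2)·41/5 + (1/2)·12 = 101/10 ≈ 10.100

$10.100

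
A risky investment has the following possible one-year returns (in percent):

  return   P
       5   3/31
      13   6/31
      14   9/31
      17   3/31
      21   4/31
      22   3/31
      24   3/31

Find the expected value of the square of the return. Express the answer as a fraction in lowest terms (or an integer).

E[X²] = (3/31)·25 + (6/31)·169 + (9/31)·196 + (3/31)·289 + (4/31)·441 + (3/31)·484 + (3/31)·576
     = 8664/31

8664/31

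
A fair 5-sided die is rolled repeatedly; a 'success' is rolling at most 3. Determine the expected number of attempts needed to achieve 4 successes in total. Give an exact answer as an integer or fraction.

By linearity (sum of 4 independent geometric waits), E[trials] = 4/p = 4/(3/5) = 20/3.

20/3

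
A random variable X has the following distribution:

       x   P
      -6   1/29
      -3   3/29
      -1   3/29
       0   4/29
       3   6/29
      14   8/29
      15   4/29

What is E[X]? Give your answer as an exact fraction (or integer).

E[X] = (1/29)·(-6) + (3/29)·(-3) + (3/29)·(-1) + (4/29)·0 + (6/29)·3 + (8/29)·14 + (4/29)·15
     = 172/29

172/29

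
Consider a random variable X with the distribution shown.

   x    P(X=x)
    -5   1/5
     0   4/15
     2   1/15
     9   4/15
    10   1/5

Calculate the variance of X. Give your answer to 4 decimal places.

E[X] = (1/5)·(-5) + (4/15)·0 + (1/15)·2 + (4/15)·9 + (1/5)·10 = 53/15
E[X²] = (1/5)·25 + (4/15)·0 + (1/15)·4 + (4/15)·81 + (1/5)·100 = 703/15
Var(X) = 703/15 − (53/15)² = 7736/225 ≈ 34.3822

34.3822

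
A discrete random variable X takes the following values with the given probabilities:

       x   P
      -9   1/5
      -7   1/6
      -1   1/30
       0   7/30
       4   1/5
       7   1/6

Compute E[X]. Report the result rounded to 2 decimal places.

-1.03

E[X] = (1/5)·(-9) + (1/6)·(-7) + (1/30)·(-1) + (7/30)·0 + (1/5)·4 + (1/6)·7
     = -31/30 ≈ -1.03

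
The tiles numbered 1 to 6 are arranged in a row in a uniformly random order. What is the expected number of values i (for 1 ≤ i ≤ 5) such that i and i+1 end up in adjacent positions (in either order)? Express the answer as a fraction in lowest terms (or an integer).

For each i ∈ {1,…,5}, let Xᵢ = 1 if i and i+1 are adjacent. P(Xᵢ=1) = 2·(6−1)!/6! = 2/6.
By linearity, E[ΣXᵢ] = (5)·(2/6) = 5/3.

5/3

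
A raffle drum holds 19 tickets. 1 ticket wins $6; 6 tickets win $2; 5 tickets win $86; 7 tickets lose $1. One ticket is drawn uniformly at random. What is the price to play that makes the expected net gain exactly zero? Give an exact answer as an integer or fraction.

441/19 dollars

E[payout] = (1/19)·6 + (6/19)·2 + (5/19)·86 + (7/19)·(-1) = 441/19
Fair fee = E[payout] = 441/19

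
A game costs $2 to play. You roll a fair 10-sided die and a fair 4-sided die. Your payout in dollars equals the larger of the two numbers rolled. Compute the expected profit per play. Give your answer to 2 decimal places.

$3.75

Distribution of the larger of the two numbers rolled: 1 w.p. 1/40, 2 w.p. 3/40, 3 w.p. 1/8, 4 w.p. 7/40, 5 w.p. 1/10, 6 w.p. 1/10, …
E[payout] = (1/40)·1 + (3/40)·2 + (1/8)·3 + (7/40)·4 + (1/10)·5 + (1/10)·6 + (1/10)·7 + (1/10)·8 + (1/10)·9 + (1/10)·10 = 23/4
Expected profit = 23/4 − 2 = 15/4 ≈ $3.75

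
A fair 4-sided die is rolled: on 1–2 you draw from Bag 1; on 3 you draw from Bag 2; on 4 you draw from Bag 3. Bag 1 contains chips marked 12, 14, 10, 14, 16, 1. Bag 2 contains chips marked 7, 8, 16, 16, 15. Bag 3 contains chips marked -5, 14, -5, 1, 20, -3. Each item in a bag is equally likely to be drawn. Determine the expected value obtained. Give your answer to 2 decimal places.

E[X | Bag 1] = (12 + 14 + 10 + 14 + 16 + 1)/6 = 67/6
E[X | Bag 2] = (7 + 8 + 16 + 16 + 15)/5 = 62/5
E[X | Bag 3] = (-5 + 14 − 5 + 1 + 20 − 3)/6 = 11/3
E[X] = (1/2)·67/6 + (1/4)·62/5 + (1/4)·11/3 = 48/5 ≈ 9.60

9.60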